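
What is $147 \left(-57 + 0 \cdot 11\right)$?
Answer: $-8379$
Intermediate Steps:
$147 \left(-57 + 0 \cdot 11\right) = 147 \left(-57 + 0\right) = 147 \left(-57\right) = -8379$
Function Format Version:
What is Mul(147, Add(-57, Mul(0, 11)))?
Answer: -8379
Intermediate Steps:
Mul(147, Add(-57, Mul(0, 11))) = Mul(147, Add(-57, 0)) = Mul(147, -57) = -8379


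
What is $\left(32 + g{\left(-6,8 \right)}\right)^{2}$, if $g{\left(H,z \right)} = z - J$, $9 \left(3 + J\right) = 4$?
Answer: $\frac{146689}{81} \approx 1811.0$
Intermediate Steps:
$J = - \frac{23}{9}$ ($J = -3 + \frac{1}{9} \cdot 4 = -3 + \frac{4}{9} = - \frac{23}{9} \approx -2.5556$)
$g{\left(H,z \right)} = \frac{23}{9} + z$ ($g{\left(H,z \right)} = z - - \frac{23}{9} = z + \frac{23}{9} = \frac{23}{9} + z$)
$\left(32 + g{\left(-6,8 \right)}\right)^{2} = \left(32 + \left(\frac{23}{9} + 8\right)\right)^{2} = \left(32 + \frac{95}{9}\right)^{2} = \left(\frac{383}{9}\right)^{2} = \frac{146689}{81}$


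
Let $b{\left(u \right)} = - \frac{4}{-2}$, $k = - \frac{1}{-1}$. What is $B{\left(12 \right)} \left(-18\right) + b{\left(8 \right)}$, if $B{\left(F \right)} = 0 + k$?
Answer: $-16$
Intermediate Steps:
$k = 1$ ($k = \left(-1\right) \left(-1\right) = 1$)
$b{\left(u \right)} = 2$ ($b{\left(u \right)} = \left(-4\right) \left(- \frac{1}{2}\right) = 2$)
$B{\left(F \right)} = 1$ ($B{\left(F \right)} = 0 + 1 = 1$)
$B{\left(12 \right)} \left(-18\right) + b{\left(8 \right)} = 1 \left(-18\right) + 2 = -18 + 2 = -16$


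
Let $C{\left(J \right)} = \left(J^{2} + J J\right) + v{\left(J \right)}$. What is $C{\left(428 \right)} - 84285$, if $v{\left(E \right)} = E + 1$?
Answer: $282512$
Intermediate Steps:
$v{\left(E \right)} = 1 + E$
$C{\left(J \right)} = 1 + J + 2 J^{2}$ ($C{\left(J \right)} = \left(J^{2} + J J\right) + \left(1 + J\right) = \left(J^{2} + J^{2}\right) + \left(1 + J\right) = 2 J^{2} + \left(1 + J\right) = 1 + J + 2 J^{2}$)
$C{\left(428 \right)} - 84285 = \left(1 + 428 + 2 \cdot 428^{2}\right) - 84285 = \left(1 + 428 + 2 \cdot 183184\right) - 84285 = \left(1 + 428 + 366368\right) - 84285 = 366797 - 84285 = 282512$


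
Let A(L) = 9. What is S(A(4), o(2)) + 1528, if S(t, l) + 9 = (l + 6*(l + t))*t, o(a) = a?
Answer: 2131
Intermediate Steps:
S(t, l) = -9 + t*(6*t + 7*l) (S(t, l) = -9 + (l + 6*(l + t))*t = -9 + (l + (6*l + 6*t))*t = -9 + (6*t + 7*l)*t = -9 + t*(6*t + 7*l))
S(A(4), o(2)) + 1528 = (-9 + 6*9² + 7*2*9) + 1528 = (-9 + 6*81 + 126) + 1528 = (-9 + 486 + 126) + 1528 = 603 + 1528 = 2131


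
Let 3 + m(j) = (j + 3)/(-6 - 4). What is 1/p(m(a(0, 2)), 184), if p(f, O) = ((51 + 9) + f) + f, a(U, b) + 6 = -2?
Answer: 1/55 ≈ 0.018182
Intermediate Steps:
a(U, b) = -8 (a(U, b) = -6 - 2 = -8)
m(j) = -33/10 - j/10 (m(j) = -3 + (j + 3)/(-6 - 4) = -3 + (3 + j)/(-10) = -3 + (3 + j)*(-⅒) = -3 + (-3/10 - j/10) = -33/10 - j/10)
p(f, O) = 60 + 2*f (p(f, O) = (60 + f) + f = 60 + 2*f)
1/p(m(a(0, 2)), 184) = 1/(60 + 2*(-33/10 - ⅒*(-8))) = 1/(60 + 2*(-33/10 + ⅘)) = 1/(60 + 2*(-5/2)) = 1/(60 - 5) = 1/55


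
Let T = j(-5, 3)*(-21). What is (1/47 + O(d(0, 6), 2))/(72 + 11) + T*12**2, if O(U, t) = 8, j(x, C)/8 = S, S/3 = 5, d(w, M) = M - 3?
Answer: -1415594503/3901 ≈ -3.6288e+5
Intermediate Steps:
d(w, M) = -3 + M
S = 15 (S = 3*5 = 15)
j(x, C) = 120 (j(x, C) = 8*15 = 120)
T = -2520 (T = 120*(-21) = -2520)
(1/47 + O(d(0, 6), 2))/(72 + 11) + T*12**2 = (1/47 + 8)/(72 + 11) - 2520*12**2 = (1/47 + 8)/83 - 2520*144 = (377/47)*(1/83) - 362880 = 377/3901 - 362880 = -1415594503/3901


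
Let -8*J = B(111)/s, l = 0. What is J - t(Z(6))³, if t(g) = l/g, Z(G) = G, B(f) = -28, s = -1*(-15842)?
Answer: 7/31684 ≈ 0.00022093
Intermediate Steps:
s = 15842
t(g) = 0 (t(g) = 0/g = 0)
J = 7/31684 (J = -(-7)/(2*15842) = -⅛*(-14/7921) = 7/31684 ≈ 0.00022093)
J - t(Z(6))³ = 7/31684 - 1*0³ = 7/31684 - 1*0 = 7/31684 + 0 = 7/31684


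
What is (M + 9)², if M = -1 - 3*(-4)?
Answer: 400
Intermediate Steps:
M = 11 (M = -1 + 12 = 11)
(M + 9)² = (11 + 9)² = 20² = 400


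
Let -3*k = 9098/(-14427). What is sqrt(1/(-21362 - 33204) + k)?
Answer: sqrt(130258802836088178)/787223682 ≈ 0.45846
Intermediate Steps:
k = 9098/43281 (k = -9098/(3*(-14427)) = -9098*(-1)/(3*14427) = -1/3*(-9098/14427) = 9098/43281 ≈ 0.21021)
sqrt(1/(-21362 - 33204) + k) = sqrt(1/(-21362 - 33204) + 9098/43281) = sqrt(1/(-54566) + 9098/43281) = sqrt(-1/54566 + 9098/43281) = sqrt(496398187/2361671046) = sqrt(130258802836088178)/787223682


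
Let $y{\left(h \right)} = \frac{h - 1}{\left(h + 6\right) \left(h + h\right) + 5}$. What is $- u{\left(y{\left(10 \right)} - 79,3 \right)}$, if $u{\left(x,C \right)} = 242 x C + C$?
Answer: $\frac{18632541}{325} \approx 57331.0$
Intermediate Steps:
$y{\left(h \right)} = \frac{-1 + h}{5 + 2 h \left(6 + h\right)}$ ($y{\left(h \right)} = \frac{-1 + h}{\left(6 + h\right) 2 h + 5} = \frac{-1 + h}{2 h \left(6 + h\right) + 5} = \frac{-1 + h}{5 + 2 h \left(6 + h\right)}$)
$u{\left(x,C \right)} = C + 242 C x$ ($u{\left(x,C \right)} = 242 C x + C = C + 242 C x$)
$- u{\left(y{\left(10 \right)} - 79,3 \right)} = - 3 \left(1 + 242 \left(\frac{-1 + 10}{5 + 2 \cdot 10^{2} + 12 \cdot 10} - 79\right)\right) = - 3 \left(1 + 242 \left(\frac{1}{5 + 2 \cdot 100 + 120} \cdot 9 - 79\right)\right) = - 3 \left(1 + 242 \left(\frac{1}{5 + 200 + 120} \cdot 9 - 79\right)\right) = - 3 \left(1 + 242 \left(\frac{1}{325} \cdot 9 - 79\right)\right) = - 3 \left(1 + 242 \left(\frac{9}{325} - 79\right)\right) = - 3 \left(1 + 242 \left(- \frac{25666}{325}\right)\right) = - 3 \left(1 - \frac{6211172}{325}\right) = - \frac{3 \left(-6210847\right)}{325} = \left(-1\right) \left(- \frac{18632541}{325}\right) = \frac{18632541}{325}$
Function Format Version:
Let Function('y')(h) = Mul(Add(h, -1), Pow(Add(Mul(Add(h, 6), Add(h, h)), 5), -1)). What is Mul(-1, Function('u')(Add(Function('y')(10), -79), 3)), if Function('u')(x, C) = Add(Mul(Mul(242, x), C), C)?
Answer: Rational(18632541, 325) ≈ 57331.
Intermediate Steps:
Function('y')(h) = Mul(Pow(Add(5, Mul(2, h, Add(6, h))), -1), Add(-1, h)) (Function('y')(h) = Mul(Add(-1, h), Pow(Add(Mul(Add(6, h), Mul(2, h)), 5), -1)) = Mul(Add(-1, h), Pow(Add(Mul(2, h, Add(6, h)), 5), -1)) = Mul(Add(-1, h), Pow(Add(5, Mul(2, h, Add(6, h))), -1)) = Mul(Pow(Add(5, Mul(2, h, Add(6, h))), -1), Add(-1, h)))
Function('u')(x, C) = Add(C, Mul(242, C, x)) (Function('u')(x, C) = Add(Mul(242, C, x), C) = Add(C, Mul(242, C, x)))
Mul(-1, Function('u')(Add(Function('y')(10), -79), 3)) = Mul(-1, Mul(3, Add(1, Mul(242, Add(Mul(Pow(Add(5, Mul(2, Pow(10, 2)), Mul(12, 10)), -1), Add(-1, 10)), -79))))) = Mul(-1, Mul(3, Add(1, Mul(242, Add(Mul(Pow(Add(5, Mul(2, 100), 120), -1), 9), -79))))) = Mul(-1, Mul(3, Add(1, Mul(242, Add(Mul(Pow(Add(5, 200, 120), -1), 9), -79))))) = Mul(-1, Mul(3, Add(1, Mul(242, Add(Mul(Pow(325, -1), 9), -79))))) = Mul(-1, Mul(3, Add(1, Mul(242, Add(Mul(Rational(1, 325), 9), -79))))) = Mul(-1, Mul(3, Add(1, Mul(242, Add(Rational(9, 325), -79))))) = Mul(-1, Mul(3, Add(1, Mul(242, Rational(-25666, 325))))) = Mul(-1, Mul(3, Add(1, Rational(-6211172, 325)))) = Mul(-1, Mul(3, Rational(-6210847, 325))) = Mul(-1, Rational(-18632541, 325)) = Rational(18632541, 325)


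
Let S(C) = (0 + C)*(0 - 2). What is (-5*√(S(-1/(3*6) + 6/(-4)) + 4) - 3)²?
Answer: 2401/9 ≈ 266.78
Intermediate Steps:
S(C) = -2*C (S(C) = C*(-2) = -2*C)
(-5*√(S(-1/(3*6) + 6/(-4)) + 4) - 3)² = (-5*√(-2*(-1/(3*6) + 6/(-4)) + 4) - 3)² = (-5*√(-2*(-1/18 + 6*(-¼)) + 4) - 3)² = (-5*√(-2*(-1*1/18 - 3/2) + 4) - 3)² = (-5*√(-2*(-1/18 - 3/2) + 4) - 3)² = (-5*√(-2*(-14/9) + 4) - 3)² = (-5*√(28/9 + 4) - 3)² = (-5*√(64/9) - 3)² = (-5*8/3 - 3)² = (-40/3 - 3)² = (-49/3)² = 2401/9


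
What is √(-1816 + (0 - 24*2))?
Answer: 2*I*√466 ≈ 43.174*I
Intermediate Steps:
√(-1816 + (0 - 24*2)) = √(-1816 + (0 - 48)) = √(-1816 - 48) = √(-1864) = 2*I*√466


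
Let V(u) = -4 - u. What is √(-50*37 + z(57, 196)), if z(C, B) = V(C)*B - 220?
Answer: I*√14026 ≈ 118.43*I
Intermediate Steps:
z(C, B) = -220 + B*(-4 - C) (z(C, B) = (-4 - C)*B - 220 = B*(-4 - C) - 220 = -220 + B*(-4 - C))
√(-50*37 + z(57, 196)) = √(-50*37 + (-220 - 1*196*(4 + 57))) = √(-1850 + (-220 - 1*196*61)) = √(-1850 + (-220 - 11956)) = √(-1850 - 12176) = √(-14026) = I*√14026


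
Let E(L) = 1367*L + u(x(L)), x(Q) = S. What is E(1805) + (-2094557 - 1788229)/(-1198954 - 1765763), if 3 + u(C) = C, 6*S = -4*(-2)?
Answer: 812805048054/329413 ≈ 2.4674e+6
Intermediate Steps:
S = 4/3 (S = (-4*(-2))/6 = (1/6)*8 = 4/3 ≈ 1.3333)
x(Q) = 4/3
u(C) = -3 + C
E(L) = -5/3 + 1367*L (E(L) = 1367*L + (-3 + 4/3) = 1367*L - 5/3 = -5/3 + 1367*L)
E(1805) + (-2094557 - 1788229)/(-1198954 - 1765763) = (-5/3 + 1367*1805) + (-2094557 - 1788229)/(-1198954 - 1765763) = (-5/3 + 2467435) - 3882786/(-2964717) = 7402300/3 - 3882786*(-1/2964717) = 7402300/3 + 1294262/988239 = 812805048054/329413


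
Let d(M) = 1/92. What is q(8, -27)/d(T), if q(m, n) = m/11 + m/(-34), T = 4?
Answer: 8464/187 ≈ 45.262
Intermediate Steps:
q(m, n) = 23*m/374 (q(m, n) = m*(1/11) + m*(-1/34) = m/11 - m/34 = 23*m/374)
d(M) = 1/92
q(8, -27)/d(T) = ((23/374)*8)/(1/92) = (92/187)*92 = 8464/187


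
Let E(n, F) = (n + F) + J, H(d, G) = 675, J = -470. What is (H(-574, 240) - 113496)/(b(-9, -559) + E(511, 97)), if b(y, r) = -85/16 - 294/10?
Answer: -9025680/8263 ≈ -1092.3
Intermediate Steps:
b(y, r) = -2777/80 (b(y, r) = -85*1/16 - 294*⅒ = -85/16 - 147/5 = -2777/80)
E(n, F) = -470 + F + n (E(n, F) = (n + F) - 470 = (F + n) - 470 = -470 + F + n)
(H(-574, 240) - 113496)/(b(-9, -559) + E(511, 97)) = (675 - 113496)/(-2777/80 + (-470 + 97 + 511)) = -112821/(-2777/80 + 138) = -112821/8263/80 = -112821*80/8263 = -9025680/8263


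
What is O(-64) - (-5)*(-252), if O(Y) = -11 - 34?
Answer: -1305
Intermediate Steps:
O(Y) = -45
O(-64) - (-5)*(-252) = -45 - (-5)*(-252) = -45 - 1*1260 = -45 - 1260 = -1305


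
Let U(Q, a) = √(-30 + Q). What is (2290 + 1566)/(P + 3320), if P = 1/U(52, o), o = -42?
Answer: 281642240/242492799 - 3856*√22/242492799 ≈ 1.1614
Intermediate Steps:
P = √22/22 (P = 1/(√(-30 + 52)) = 1/(√22) = √22/22 ≈ 0.21320)
(2290 + 1566)/(P + 3320) = (2290 + 1566)/(√22/22 + 3320) = 3856/(3320 + √22/22)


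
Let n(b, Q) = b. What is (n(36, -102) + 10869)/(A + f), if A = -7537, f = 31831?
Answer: 3635/8098 ≈ 0.44888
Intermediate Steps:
(n(36, -102) + 10869)/(A + f) = (36 + 10869)/(-7537 + 31831) = 10905/24294 = 10905*(1/24294) = 3635/8098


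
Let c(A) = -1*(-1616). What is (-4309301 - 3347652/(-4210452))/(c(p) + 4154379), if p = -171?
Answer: -302401694440/291643624329 ≈ -1.0369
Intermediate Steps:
c(A) = 1616
(-4309301 - 3347652/(-4210452))/(c(p) + 4154379) = (-4309301 - 3347652/(-4210452))/(1616 + 4154379) = (-4309301 - 3347652*(-1/4210452))/4155995 = (-4309301 + 278971/350871)*(1/4155995) = -1512008472200/350871*1/4155995 = -302401694440/291643624329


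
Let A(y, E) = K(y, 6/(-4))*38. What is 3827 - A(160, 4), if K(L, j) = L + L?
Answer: -8333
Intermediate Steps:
K(L, j) = 2*L
A(y, E) = 76*y (A(y, E) = (2*y)*38 = 76*y)
3827 - A(160, 4) = 3827 - 76*160 = 3827 - 1*12160 = 3827 - 12160 = -8333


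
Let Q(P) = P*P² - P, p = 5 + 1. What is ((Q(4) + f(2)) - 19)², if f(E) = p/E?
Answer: 1936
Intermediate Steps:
p = 6
Q(P) = P³ - P
f(E) = 6/E
((Q(4) + f(2)) - 19)² = (((4³ - 1*4) + 6/2) - 19)² = (((64 - 4) + 6*(½)) - 19)² = ((60 + 3) - 19)² = (63 - 19)² = 44² = 1936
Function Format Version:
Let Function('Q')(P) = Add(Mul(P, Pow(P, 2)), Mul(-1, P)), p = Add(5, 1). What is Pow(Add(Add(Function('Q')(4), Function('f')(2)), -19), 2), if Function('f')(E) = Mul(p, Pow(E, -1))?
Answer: 1936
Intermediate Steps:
p = 6
Function('Q')(P) = Add(Pow(P, 3), Mul(-1, P))
Function('f')(E) = Mul(6, Pow(E, -1))
Pow(Add(Add(Function('Q')(4), Function('f')(2)), -19), 2) = Pow(Add(Add(Add(Pow(4, 3), Mul(-1, 4)), Mul(6, Pow(2, -1))), -19), 2) = Pow(Add(Add(Add(64, -4), Mul(6, Rational(1, 2))), -19), 2) = Pow(Add(Add(60, 3), -19), 2) = Pow(Add(63, -19), 2) = Pow(44, 2) = 1936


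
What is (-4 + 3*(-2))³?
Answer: -1000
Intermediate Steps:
(-4 + 3*(-2))³ = (-4 - 6)³ = (-10)³ = -1000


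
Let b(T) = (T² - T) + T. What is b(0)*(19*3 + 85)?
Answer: 0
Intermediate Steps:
b(T) = T²
b(0)*(19*3 + 85) = 0²*(19*3 + 85) = 0*(57 + 85) = 0*142 = 0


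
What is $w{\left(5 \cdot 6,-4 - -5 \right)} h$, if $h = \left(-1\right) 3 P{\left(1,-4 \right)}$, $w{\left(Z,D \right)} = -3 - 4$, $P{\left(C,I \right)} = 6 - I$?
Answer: $210$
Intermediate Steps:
$w{\left(Z,D \right)} = -7$ ($w{\left(Z,D \right)} = -3 - 4 = -7$)
$h = -30$ ($h = \left(-1\right) 3 \left(6 - -4\right) = - 3 \left(6 + 4\right) = \left(-3\right) 10 = -30$)
$w{\left(5 \cdot 6,-4 - -5 \right)} h = \left(-7\right) \left(-30\right) = 210$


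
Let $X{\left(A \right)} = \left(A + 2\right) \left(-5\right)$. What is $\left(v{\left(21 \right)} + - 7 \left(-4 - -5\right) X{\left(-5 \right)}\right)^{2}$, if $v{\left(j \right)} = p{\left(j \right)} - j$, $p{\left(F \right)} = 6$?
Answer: $14400$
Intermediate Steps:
$v{\left(j \right)} = 6 - j$
$X{\left(A \right)} = -10 - 5 A$ ($X{\left(A \right)} = \left(2 + A\right) \left(-5\right) = -10 - 5 A$)
$\left(v{\left(21 \right)} + - 7 \left(-4 - -5\right) X{\left(-5 \right)}\right)^{2} = \left(\left(6 - 21\right) + - 7 \left(-4 - -5\right) \left(-10 - -25\right)\right)^{2} = \left(\left(6 - 21\right) + - 7 \left(-4 + 5\right) \left(-10 + 25\right)\right)^{2} = \left(-15 + \left(-7\right) 1 \cdot 15\right)^{2} = \left(-15 - 105\right)^{2} = \left(-120\right)^{2} = 14400$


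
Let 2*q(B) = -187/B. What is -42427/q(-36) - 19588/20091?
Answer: -5579684060/341547 ≈ -16337.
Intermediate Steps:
q(B) = -187/(2*B) (q(B) = (-187/B)/2 = -187/(2*B))
-42427/q(-36) - 19588/20091 = -42427/((-187/2/(-36))) - 19588/20091 = -42427/((-187/2*(-1/36))) - 19588*1/20091 = -42427/187/72 - 19588/20091 = -42427*72/187 - 19588/20091 = -277704/17 - 19588/20091 = -5579684060/341547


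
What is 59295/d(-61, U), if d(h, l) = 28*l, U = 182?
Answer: 59295/5096 ≈ 11.636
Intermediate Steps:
59295/d(-61, U) = 59295/((28*182)) = 59295/5096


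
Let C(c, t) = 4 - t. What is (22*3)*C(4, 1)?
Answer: 198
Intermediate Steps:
(22*3)*C(4, 1) = (22*3)*(4 - 1*1) = 66*(4 - 1) = 66*3 = 198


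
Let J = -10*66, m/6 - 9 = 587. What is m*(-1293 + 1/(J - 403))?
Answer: -4915068960/1063 ≈ -4.6238e+6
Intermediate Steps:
m = 3576 (m = 54 + 6*587 = 54 + 3522 = 3576)
J = -660
m*(-1293 + 1/(J - 403)) = 3576*(-1293 + 1/(-660 - 403)) = 3576*(-1293 + 1/(-1063)) = 3576*(-1293 - 1/1063) = 3576*(-1374460/1063) = -4915068960/1063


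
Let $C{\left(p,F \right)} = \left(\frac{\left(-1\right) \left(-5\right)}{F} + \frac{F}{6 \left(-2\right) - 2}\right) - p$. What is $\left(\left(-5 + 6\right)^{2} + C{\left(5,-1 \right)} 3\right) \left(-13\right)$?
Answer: $\frac{5239}{14} \approx 374.21$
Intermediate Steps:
$C{\left(p,F \right)} = - p + \frac{5}{F} - \frac{F}{14}$ ($C{\left(p,F \right)} = \left(\frac{5}{F} + \frac{F}{-12 - 2}\right) - p = \left(\frac{5}{F} + \frac{F}{-14}\right) - p = \left(\frac{5}{F} + F \left(- \frac{1}{14}\right)\right) - p = \left(\frac{5}{F} - \frac{F}{14}\right) - p = - p + \frac{5}{F} - \frac{F}{14}$)
$\left(\left(-5 + 6\right)^{2} + C{\left(5,-1 \right)} 3\right) \left(-13\right) = \left(\left(-5 + 6\right)^{2} + \left(\left(-1\right) 5 + \frac{5}{-1} - - \frac{1}{14}\right) 3\right) \left(-13\right) = \left(1^{2} + \left(-5 + 5 \left(-1\right) + \frac{1}{14}\right) 3\right) \left(-13\right) = \left(1 + \left(-5 - 5 + \frac{1}{14}\right) 3\right) \left(-13\right) = \left(1 - \frac{417}{14}\right) \left(-13\right) = \left(- \frac{403}{14}\right) \left(-13\right) = \frac{5239}{14}$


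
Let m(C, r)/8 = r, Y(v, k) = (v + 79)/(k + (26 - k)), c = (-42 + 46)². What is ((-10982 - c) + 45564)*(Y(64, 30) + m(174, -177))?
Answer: -48755343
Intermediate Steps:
c = 16 (c = 4² = 16)
Y(v, k) = 79/26 + v/26 (Y(v, k) = (79 + v)/26 = (79 + v)*(1/26) = 79/26 + v/26)
m(C, r) = 8*r
((-10982 - c) + 45564)*(Y(64, 30) + m(174, -177)) = ((-10982 - 1*16) + 45564)*((79/26 + (1/26)*64) + 8*(-177)) = ((-10982 - 16) + 45564)*((79/26 + 32/13) - 1416) = (-10998 + 45564)*(11/2 - 1416) = 34566*(-2821/2) = -48755343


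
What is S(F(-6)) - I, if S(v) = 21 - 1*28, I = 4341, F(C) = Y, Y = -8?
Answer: -4348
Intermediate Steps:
F(C) = -8
S(v) = -7 (S(v) = 21 - 28 = -7)
S(F(-6)) - I = -7 - 1*4341 = -7 - 4341 = -4348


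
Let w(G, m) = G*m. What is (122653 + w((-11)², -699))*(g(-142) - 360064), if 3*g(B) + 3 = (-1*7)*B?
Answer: -41089498874/3 ≈ -1.3696e+10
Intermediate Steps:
g(B) = -1 - 7*B/3 (g(B) = -1 + ((-1*7)*B)/3 = -1 + (-7*B)/3 = -1 - 7*B/3)
(122653 + w((-11)², -699))*(g(-142) - 360064) = (122653 + (-11)²*(-699))*((-1 - 7/3*(-142)) - 360064) = (122653 + 121*(-699))*((-1 + 994/3) - 360064) = (122653 - 84579)*(991/3 - 360064) = 38074*(-1079201/3) = -41089498874/3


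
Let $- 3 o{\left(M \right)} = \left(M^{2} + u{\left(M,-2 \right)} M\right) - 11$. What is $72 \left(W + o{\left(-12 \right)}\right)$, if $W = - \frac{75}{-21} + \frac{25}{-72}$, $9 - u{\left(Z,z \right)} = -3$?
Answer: $\frac{3473}{7} \approx 496.14$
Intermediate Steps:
$u{\left(Z,z \right)} = 12$ ($u{\left(Z,z \right)} = 9 - -3 = 9 + 3 = 12$)
$W = \frac{1625}{504}$ ($W = \left(-75\right) \left(- \frac{1}{21}\right) + 25 \left(- \frac{1}{72}\right) = \frac{25}{7} - \frac{25}{72} = \frac{1625}{504} \approx 3.2242$)
$o{\left(M \right)} = \frac{11}{3} - 4 M - \frac{M^{2}}{3}$ ($o{\left(M \right)} = - \frac{\left(M^{2} + 12 M\right) - 11}{3} = - \frac{-11 + M^{2} + 12 M}{3} = \frac{11}{3} - 4 M - \frac{M^{2}}{3}$)
$72 \left(W + o{\left(-12 \right)}\right) = 72 \left(\frac{1625}{504} - \left(- \frac{155}{3} + 48\right)\right) = 72 \left(\frac{1625}{504} + \left(\frac{11}{3} + 48 - 48\right)\right) = 72 \left(\frac{1625}{504} + \frac{11}{3}\right) = 72 \cdot \frac{3473}{504} = \frac{3473}{7}$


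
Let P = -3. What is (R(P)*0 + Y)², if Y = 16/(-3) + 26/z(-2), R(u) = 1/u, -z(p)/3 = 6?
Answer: 3721/81 ≈ 45.938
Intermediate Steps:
z(p) = -18 (z(p) = -3*6 = -18)
Y = -61/9 (Y = 16/(-3) + 26/(-18) = 16*(-⅓) + 26*(-1/18) = -16/3 - 13/9 = -61/9 ≈ -6.7778)
(R(P)*0 + Y)² = (0/(-3) - 61/9)² = (-⅓*0 - 61/9)² = (0 - 61/9)² = (-61/9)² = 3721/81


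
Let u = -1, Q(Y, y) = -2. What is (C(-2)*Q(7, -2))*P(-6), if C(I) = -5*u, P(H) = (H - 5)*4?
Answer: 440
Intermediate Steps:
P(H) = -20 + 4*H (P(H) = (-5 + H)*4 = -20 + 4*H)
C(I) = 5 (C(I) = -5*(-1) = 5)
(C(-2)*Q(7, -2))*P(-6) = (5*(-2))*(-20 + 4*(-6)) = -10*(-20 - 24) = -10*(-44) = 440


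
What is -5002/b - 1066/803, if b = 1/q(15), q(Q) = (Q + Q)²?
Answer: -3614946466/803 ≈ -4.5018e+6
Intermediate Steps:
q(Q) = 4*Q² (q(Q) = (2*Q)² = 4*Q²)
b = 1/900 (b = 1/(4*15²) = 1/(4*225) = 1/900 ≈ 0.0011111)
-5002/b - 1066/803 = -5002/1/900 - 1066/803 = -5002*900 - 1066*1/803 = -4501800 - 1066/803 = -3614946466/803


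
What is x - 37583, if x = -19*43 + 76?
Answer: -38324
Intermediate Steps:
x = -741 (x = -817 + 76 = -741)
x - 37583 = -741 - 37583 = -38324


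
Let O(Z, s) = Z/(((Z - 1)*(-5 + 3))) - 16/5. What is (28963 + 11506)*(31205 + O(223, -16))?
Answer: 2803161407189/2220 ≈ 1.2627e+9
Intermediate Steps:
O(Z, s) = -16/5 + Z/(2 - 2*Z) (O(Z, s) = Z/(((-1 + Z)*(-2))) - 16*1/5 = Z/(2 - 2*Z) - 16/5 = -16/5 + Z/(2 - 2*Z))
(28963 + 11506)*(31205 + O(223, -16)) = (28963 + 11506)*(31205 + (32 - 37*223)/(10*(-1 + 223))) = 40469*(31205 + (1/10)*(32 - 8251)/222) = 40469*(31205 + (1/10)*(1/222)*(-8219)) = 40469*(31205 - 8219/2220) = 40469*(69266881/2220) = 2803161407189/2220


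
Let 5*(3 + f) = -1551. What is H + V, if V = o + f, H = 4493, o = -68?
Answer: 20559/5 ≈ 4111.8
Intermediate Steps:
f = -1566/5 (f = -3 + (⅕)*(-1551) = -3 - 1551/5 = -1566/5 ≈ -313.20)
V = -1906/5 (V = -68 - 1566/5 = -1906/5 ≈ -381.20)
H + V = 4493 - 1906/5 = 20559/5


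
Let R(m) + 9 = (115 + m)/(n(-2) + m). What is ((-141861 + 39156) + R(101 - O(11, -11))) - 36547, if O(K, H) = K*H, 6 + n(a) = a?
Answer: -29801517/214 ≈ -1.3926e+5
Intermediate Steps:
n(a) = -6 + a
O(K, H) = H*K
R(m) = -9 + (115 + m)/(-8 + m) (R(m) = -9 + (115 + m)/((-6 - 2) + m) = -9 + (115 + m)/(-8 + m))
((-141861 + 39156) + R(101 - O(11, -11))) - 36547 = ((-141861 + 39156) + (187 - 8*(101 - (-11)*11))/(-8 + (101 - (-11)*11))) - 36547 = (-102705 + (187 - 8*(101 - 1*(-121)))/(-8 + (101 - 1*(-121)))) - 36547 = (-102705 + (187 - 8*(101 + 121))/(-8 + (101 + 121))) - 36547 = (-102705 + (187 - 8*222)/(-8 + 222)) - 36547 = (-102705 + (187 - 1776)/214) - 36547 = (-102705 + (1/214)*(-1589)) - 36547 = (-102705 - 1589/214) - 36547 = -21980459/214 - 36547 = -29801517/214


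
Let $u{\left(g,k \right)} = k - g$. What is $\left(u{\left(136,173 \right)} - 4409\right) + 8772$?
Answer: $4400$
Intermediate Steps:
$\left(u{\left(136,173 \right)} - 4409\right) + 8772 = \left(\left(173 - 136\right) - 4409\right) + 8772 = \left(37 - 4409\right) + 8772 = -4372 + 8772 = 4400$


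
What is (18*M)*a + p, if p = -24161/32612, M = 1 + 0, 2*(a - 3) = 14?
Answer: 5845999/32612 ≈ 179.26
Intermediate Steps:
a = 10 (a = 3 + (½)*14 = 3 + 7 = 10)
M = 1
p = -24161/32612 (p = -24161*1/32612 = -24161/32612 ≈ -0.74086)
(18*M)*a + p = (18*1)*10 - 24161/32612 = 18*10 - 24161/32612 = 180 - 24161/32612 = 5845999/32612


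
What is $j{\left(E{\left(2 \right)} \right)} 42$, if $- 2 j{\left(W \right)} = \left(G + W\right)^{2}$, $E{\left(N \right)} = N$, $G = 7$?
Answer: $-1701$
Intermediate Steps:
$j{\left(W \right)} = - \frac{\left(7 + W\right)^{2}}{2}$
$j{\left(E{\left(2 \right)} \right)} 42 = - \frac{\left(7 + 2\right)^{2}}{2} \cdot 42 = - \frac{9^{2}}{2} \cdot 42 = \left(- \frac{1}{2}\right) 81 \cdot 42 = \left(- \frac{81}{2}\right) 42 = -1701$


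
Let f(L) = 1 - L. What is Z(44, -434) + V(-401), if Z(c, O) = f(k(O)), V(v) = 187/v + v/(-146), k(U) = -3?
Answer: 367683/58546 ≈ 6.2802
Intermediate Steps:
V(v) = 187/v - v/146 (V(v) = 187/v + v*(-1/146) = 187/v - v/146)
Z(c, O) = 4 (Z(c, O) = 1 - 1*(-3) = 1 + 3 = 4)
Z(44, -434) + V(-401) = 4 + (187/(-401) - 1/146*(-401)) = 4 + (187*(-1/401) + 401/146) = 4 + (-187/401 + 401/146) = 4 + 133499/58546 = 367683/58546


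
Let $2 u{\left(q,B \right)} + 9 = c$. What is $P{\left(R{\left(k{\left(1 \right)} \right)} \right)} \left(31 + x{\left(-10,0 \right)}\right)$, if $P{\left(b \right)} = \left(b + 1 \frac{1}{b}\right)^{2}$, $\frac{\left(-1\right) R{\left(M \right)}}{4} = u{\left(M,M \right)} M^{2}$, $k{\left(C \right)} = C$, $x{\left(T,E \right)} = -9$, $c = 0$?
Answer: $\frac{1161875}{162} \approx 7172.1$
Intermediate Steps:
$u{\left(q,B \right)} = - \frac{9}{2}$ ($u{\left(q,B \right)} = - \frac{9}{2} + \frac{1}{2} \cdot 0 = - \frac{9}{2} + 0 = - \frac{9}{2}$)
$R{\left(M \right)} = 18 M^{2}$ ($R{\left(M \right)} = - 4 \left(- \frac{9 M^{2}}{2}\right) = 18 M^{2}$)
$P{\left(b \right)} = \left(b + \frac{1}{b}\right)^{2}$
$P{\left(R{\left(k{\left(1 \right)} \right)} \right)} \left(31 + x{\left(-10,0 \right)}\right) = \frac{\left(1 + \left(18 \cdot 1^{2}\right)^{2}\right)^{2}}{324} \left(31 - 9\right) = \frac{\left(1 + \left(18 \cdot 1\right)^{2}\right)^{2}}{324} \cdot 22 = \frac{\left(1 + 18^{2}\right)^{2}}{324} \cdot 22 = \frac{\left(1 + 324\right)^{2}}{324} \cdot 22 = \frac{325^{2}}{324} \cdot 22 = \frac{1}{324} \cdot 105625 \cdot 22 = \frac{105625}{324} \cdot 22 = \frac{1161875}{162}$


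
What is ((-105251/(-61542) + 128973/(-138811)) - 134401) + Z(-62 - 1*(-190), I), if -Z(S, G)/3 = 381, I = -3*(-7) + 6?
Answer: -1157905945499533/8542706562 ≈ -1.3554e+5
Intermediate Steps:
I = 27 (I = 21 + 6 = 27)
Z(S, G) = -1143 (Z(S, G) = -3*381 = -1143)
((-105251/(-61542) + 128973/(-138811)) - 134401) + Z(-62 - 1*(-190), I) = ((-105251/(-61542) + 128973/(-138811)) - 134401) - 1143 = ((-105251*(-1/61542) + 128973*(-1/138811)) - 134401) - 1143 = ((105251/61542 - 128973/138811) - 134401) - 1143 = (6672740195/8542706562 - 134401) - 1143 = -1148141631899167/8542706562 - 1143 = -1157905945499533/8542706562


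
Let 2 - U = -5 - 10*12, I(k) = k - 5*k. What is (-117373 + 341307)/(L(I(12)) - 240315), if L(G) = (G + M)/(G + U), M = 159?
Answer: -8845393/9492387 ≈ -0.93184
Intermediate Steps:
I(k) = -4*k
U = 127 (U = 2 - (-5 - 10*12) = 2 - (-5 - 120) = 2 - 1*(-125) = 2 + 125 = 127)
L(G) = (159 + G)/(127 + G) (L(G) = (G + 159)/(G + 127) = (159 + G)/(127 + G))
(-117373 + 341307)/(L(I(12)) - 240315) = (-117373 + 341307)/((159 - 4*12)/(127 - 4*12) - 240315) = 223934/((159 - 48)/(127 - 48) - 240315) = 223934/(111/79 - 240315) = 223934/(-18984774/79) = 223934*(-79/18984774) = -8845393/9492387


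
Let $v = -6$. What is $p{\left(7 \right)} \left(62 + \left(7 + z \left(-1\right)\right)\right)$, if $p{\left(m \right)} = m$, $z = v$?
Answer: $525$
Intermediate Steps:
$z = -6$
$p{\left(7 \right)} \left(62 + \left(7 + z \left(-1\right)\right)\right) = 7 \left(62 + \left(7 - -6\right)\right) = 7 \left(62 + \left(7 + 6\right)\right) = 7 \left(62 + 13\right) = 7 \cdot 75 = 525$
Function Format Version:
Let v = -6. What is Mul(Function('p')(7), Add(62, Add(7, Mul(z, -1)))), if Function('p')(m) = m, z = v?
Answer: 525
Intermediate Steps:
z = -6
Mul(Function('p')(7), Add(62, Add(7, Mul(z, -1)))) = Mul(7, Add(62, Add(7, Mul(-6, -1)))) = Mul(7, Add(62, Add(7, 6))) = Mul(7, Add(62, 13)) = Mul(7, 75) = 525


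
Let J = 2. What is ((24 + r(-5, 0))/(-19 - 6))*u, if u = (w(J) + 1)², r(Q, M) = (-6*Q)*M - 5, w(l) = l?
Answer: -171/25 ≈ -6.8400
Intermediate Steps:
r(Q, M) = -5 - 6*M*Q (r(Q, M) = -6*M*Q - 5 = -5 - 6*M*Q)
u = 9 (u = (2 + 1)² = 3² = 9)
((24 + r(-5, 0))/(-19 - 6))*u = ((24 + (-5 - 6*0*(-5)))/(-19 - 6))*9 = ((24 + (-5 + 0))/(-25))*9 = ((24 - 5)*(-1/25))*9 = (19*(-1/25))*9 = -19/25*9 = -171/25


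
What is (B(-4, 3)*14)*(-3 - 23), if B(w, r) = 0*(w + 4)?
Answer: 0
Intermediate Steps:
B(w, r) = 0 (B(w, r) = 0*(4 + w) = 0)
(B(-4, 3)*14)*(-3 - 23) = (0*14)*(-3 - 23) = 0*(-26) = 0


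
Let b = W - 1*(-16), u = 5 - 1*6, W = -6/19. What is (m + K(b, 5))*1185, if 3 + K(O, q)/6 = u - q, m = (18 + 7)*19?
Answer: 498885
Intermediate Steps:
W = -6/19 (W = -6*1/19 = -6/19 ≈ -0.31579)
m = 475 (m = 25*19 = 475)
u = -1 (u = 5 - 6 = -1)
b = 298/19 (b = -6/19 - 1*(-16) = -6/19 + 16 = 298/19 ≈ 15.684)
K(O, q) = -24 - 6*q (K(O, q) = -18 + 6*(-1 - q) = -18 + (-6 - 6*q) = -24 - 6*q)
(m + K(b, 5))*1185 = (475 + (-24 - 6*5))*1185 = (475 + (-24 - 30))*1185 = (475 - 54)*1185 = 421*1185 = 498885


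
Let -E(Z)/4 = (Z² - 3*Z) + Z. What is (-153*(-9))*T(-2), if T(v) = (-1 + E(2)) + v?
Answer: -4131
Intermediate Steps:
E(Z) = -4*Z² + 8*Z (E(Z) = -4*((Z² - 3*Z) + Z) = -4*(Z² - 2*Z) = -4*Z² + 8*Z)
T(v) = -1 + v (T(v) = (-1 + 4*2*(2 - 1*2)) + v = (-1 + 4*2*(2 - 2)) + v = (-1 + 4*2*0) + v = (-1 + 0) + v = -1 + v)
(-153*(-9))*T(-2) = (-153*(-9))*(-1 - 2) = 1377*(-3) = -4131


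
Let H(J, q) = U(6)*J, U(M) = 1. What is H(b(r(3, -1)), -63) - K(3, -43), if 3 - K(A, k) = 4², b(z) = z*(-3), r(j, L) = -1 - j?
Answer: 25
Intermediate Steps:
b(z) = -3*z
K(A, k) = -13 (K(A, k) = 3 - 1*4² = 3 - 1*16 = 3 - 16 = -13)
H(J, q) = J (H(J, q) = 1*J = J)
H(b(r(3, -1)), -63) - K(3, -43) = -3*(-1 - 1*3) - 1*(-13) = -3*(-1 - 3) + 13 = -3*(-4) + 13 = 12 + 13 = 25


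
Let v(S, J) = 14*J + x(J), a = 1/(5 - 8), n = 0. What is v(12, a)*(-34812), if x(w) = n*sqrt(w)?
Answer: 162456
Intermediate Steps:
a = -1/3 (a = 1/(-3) = -1/3 ≈ -0.33333)
x(w) = 0 (x(w) = 0*sqrt(w) = 0)
v(S, J) = 14*J (v(S, J) = 14*J + 0 = 14*J)
v(12, a)*(-34812) = (14*(-1/3))*(-34812) = -14/3*(-34812) = 162456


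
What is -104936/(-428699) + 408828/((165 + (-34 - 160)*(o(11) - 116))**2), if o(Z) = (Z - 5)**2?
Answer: 25991537549372/105468195738275 ≈ 0.24644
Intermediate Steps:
o(Z) = (-5 + Z)**2
-104936/(-428699) + 408828/((165 + (-34 - 160)*(o(11) - 116))**2) = -104936/(-428699) + 408828/((165 + (-34 - 160)*((-5 + 11)**2 - 116))**2) = -104936*(-1/428699) + 408828/((165 - 194*(6**2 - 116))**2) = 104936/428699 + 408828/((165 - 194*(36 - 116))**2) = 104936/428699 + 408828/((165 - 194*(-80))**2) = 104936/428699 + 408828/((165 + 15520)**2) = 104936/428699 + 408828/(15685**2) = 104936/428699 + 408828/246019225 = 25991537549372/105468195738275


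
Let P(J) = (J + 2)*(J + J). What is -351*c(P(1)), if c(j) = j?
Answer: -2106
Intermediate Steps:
P(J) = 2*J*(2 + J) (P(J) = (2 + J)*(2*J) = 2*J*(2 + J))
-351*c(P(1)) = -702*(2 + 1) = -702*3 = -351*6 = -2106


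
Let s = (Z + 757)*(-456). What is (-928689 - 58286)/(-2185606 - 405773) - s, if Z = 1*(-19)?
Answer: 872072579087/2591379 ≈ 3.3653e+5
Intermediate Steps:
Z = -19
s = -336528 (s = (-19 + 757)*(-456) = 738*(-456) = -336528)
(-928689 - 58286)/(-2185606 - 405773) - s = (-928689 - 58286)/(-2185606 - 405773) - 1*(-336528) = -986975/(-2591379) + 336528 = -986975*(-1/2591379) + 336528 = 986975/2591379 + 336528 = 872072579087/2591379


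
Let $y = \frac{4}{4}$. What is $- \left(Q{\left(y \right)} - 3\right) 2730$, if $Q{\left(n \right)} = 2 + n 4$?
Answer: $-8190$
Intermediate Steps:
$y = 1$ ($y = 4 \cdot \frac{1}{4} = 1$)
$Q{\left(n \right)} = 2 + 4 n$
$- \left(Q{\left(y \right)} - 3\right) 2730 = - \left(\left(2 + 4 \cdot 1\right) - 3\right) 2730 = - \left(\left(2 + 4\right) - 3\right) 2730 = - \left(6 - 3\right) 2730 = - 3 \cdot 2730 = \left(-1\right) 8190 = -8190$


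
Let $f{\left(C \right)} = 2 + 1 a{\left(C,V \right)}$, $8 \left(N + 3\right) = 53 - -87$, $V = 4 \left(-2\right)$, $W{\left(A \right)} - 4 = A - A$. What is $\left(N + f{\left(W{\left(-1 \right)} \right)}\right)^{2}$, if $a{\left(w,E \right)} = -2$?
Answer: $\frac{841}{4} \approx 210.25$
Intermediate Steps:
$W{\left(A \right)} = 4$ ($W{\left(A \right)} = 4 + \left(A - A\right) = 4 + 0 = 4$)
$V = -8$
$N = \frac{29}{2}$ ($N = -3 + \frac{53 - -87}{8} = -3 + \frac{53 + 87}{8} = -3 + \frac{1}{8} \cdot 140 = -3 + \frac{35}{2} = \frac{29}{2} \approx 14.5$)
$f{\left(C \right)} = 0$ ($f{\left(C \right)} = 2 + 1 \left(-2\right) = 2 - 2 = 0$)
$\left(N + f{\left(W{\left(-1 \right)} \right)}\right)^{2} = \left(\frac{29}{2} + 0\right)^{2} = \left(\frac{29}{2}\right)^{2} = \frac{841}{4}$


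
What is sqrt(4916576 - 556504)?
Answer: 2*sqrt(1090018) ≈ 2088.1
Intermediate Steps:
sqrt(4916576 - 556504) = sqrt(4360072) = 2*sqrt(1090018)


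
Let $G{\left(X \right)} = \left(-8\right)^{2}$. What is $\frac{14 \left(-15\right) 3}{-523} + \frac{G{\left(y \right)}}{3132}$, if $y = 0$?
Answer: $\frac{501658}{409509} \approx 1.225$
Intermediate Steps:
$G{\left(X \right)} = 64$
$\frac{14 \left(-15\right) 3}{-523} + \frac{G{\left(y \right)}}{3132} = \frac{14 \left(-15\right) 3}{-523} + \frac{64}{3132} = \left(-210\right) 3 \left(- \frac{1}{523}\right) + 64 \cdot \frac{1}{3132} = \left(-630\right) \left(- \frac{1}{523}\right) + \frac{16}{783} = \frac{630}{523} + \frac{16}{783} = \frac{501658}{409509}$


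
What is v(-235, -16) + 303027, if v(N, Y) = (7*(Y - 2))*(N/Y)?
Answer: 2409411/8 ≈ 3.0118e+5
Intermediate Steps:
v(N, Y) = N*(-14 + 7*Y)/Y (v(N, Y) = (7*(-2 + Y))*(N/Y) = (-14 + 7*Y)*(N/Y) = N*(-14 + 7*Y)/Y)
v(-235, -16) + 303027 = 7*(-235)*(-2 - 16)/(-16) + 303027 = 7*(-235)*(-1/16)*(-18) + 303027 = -14805/8 + 303027 = 2409411/8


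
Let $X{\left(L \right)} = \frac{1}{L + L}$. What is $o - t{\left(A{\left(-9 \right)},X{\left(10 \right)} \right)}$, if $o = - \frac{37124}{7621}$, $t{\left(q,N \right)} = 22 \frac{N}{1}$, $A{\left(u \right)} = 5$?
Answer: $- \frac{455071}{76210} \approx -5.9713$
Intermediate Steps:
$X{\left(L \right)} = \frac{1}{2 L}$
$t{\left(q,N \right)} = 22 N$ ($t{\left(q,N \right)} = 22 N 1 = 22 N$)
$o = - \frac{37124}{7621}$ ($o = \left(-37124\right) \frac{1}{7621} = - \frac{37124}{7621} \approx -4.8713$)
$o - t{\left(A{\left(-9 \right)},X{\left(10 \right)} \right)} = - \frac{37124}{7621} - 22 \frac{1}{2 \cdot 10} = - \frac{37124}{7621} - 22 \cdot \frac{1}{2} \cdot \frac{1}{10} = - \frac{37124}{7621} - 22 \cdot \frac{1}{20} = - \frac{37124}{7621} - \frac{11}{10} = - \frac{455071}{76210}$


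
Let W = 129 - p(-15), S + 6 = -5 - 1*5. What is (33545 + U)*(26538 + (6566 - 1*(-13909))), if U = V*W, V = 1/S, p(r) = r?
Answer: 1576627968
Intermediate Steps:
S = -16 (S = -6 + (-5 - 1*5) = -6 + (-5 - 5) = -6 - 10 = -16)
V = -1/16 (V = 1/(-16) = -1/16 ≈ -0.062500)
W = 144 (W = 129 - 1*(-15) = 129 + 15 = 144)
U = -9 (U = -1/16*144 = -9)
(33545 + U)*(26538 + (6566 - 1*(-13909))) = (33545 - 9)*(26538 + (6566 - 1*(-13909))) = 33536*(26538 + (6566 + 13909)) = 33536*(26538 + 20475) = 33536*47013 = 1576627968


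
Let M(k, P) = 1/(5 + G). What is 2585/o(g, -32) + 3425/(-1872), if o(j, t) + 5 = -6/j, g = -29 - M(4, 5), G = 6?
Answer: -59760475/110448 ≈ -541.07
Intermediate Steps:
M(k, P) = 1/11 (M(k, P) = 1/(5 + 6) = 1/11)
g = -320/11 (g = -29 - 1*1/11 = -29 - 1/11 = -320/11 ≈ -29.091)
o(j, t) = -5 - 6/j
2585/o(g, -32) + 3425/(-1872) = 2585/(-5 - 6/(-320/11)) + 3425/(-1872) = 2585/(-5 - 6*(-11/320)) + 3425*(-1/1872) = 2585/(-5 + 33/160) - 3425/1872 = 2585/(-767/160) - 3425/1872 = 2585*(-160/767) - 3425/1872 = -413600/767 - 3425/1872 = -59760475/110448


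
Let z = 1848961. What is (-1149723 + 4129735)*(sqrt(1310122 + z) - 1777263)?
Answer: -5296265067156 + 2980012*sqrt(3159083) ≈ -5.2910e+12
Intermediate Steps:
(-1149723 + 4129735)*(sqrt(1310122 + z) - 1777263) = (-1149723 + 4129735)*(sqrt(1310122 + 1848961) - 1777263) = 2980012*(sqrt(3159083) - 1777263) = 2980012*(-1777263 + sqrt(3159083)) = -5296265067156 + 2980012*sqrt(3159083)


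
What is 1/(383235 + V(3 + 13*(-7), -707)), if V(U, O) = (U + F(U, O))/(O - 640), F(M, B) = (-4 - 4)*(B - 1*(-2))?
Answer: 1347/516211993 ≈ 2.6094e-6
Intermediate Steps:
F(M, B) = -16 - 8*B (F(M, B) = -8*(B + 2) = -8*(2 + B) = -16 - 8*B)
V(U, O) = (-16 + U - 8*O)/(-640 + O) (V(U, O) = (U + (-16 - 8*O))/(O - 640) = (-16 + U - 8*O)/(-640 + O))
1/(383235 + V(3 + 13*(-7), -707)) = 1/(383235 + (-16 + (3 + 13*(-7)) - 8*(-707))/(-640 - 707)) = 1/(383235 + (-16 + (3 - 91) + 5656)/(-1347)) = 1/(383235 - (-16 - 88 + 5656)/1347) = 1/(383235 - 1/1347*5552) = 1/(383235 - 5552/1347) = 1/(516211993/1347) = 1347/516211993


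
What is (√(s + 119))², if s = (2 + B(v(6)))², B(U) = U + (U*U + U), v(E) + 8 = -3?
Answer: 10320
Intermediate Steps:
v(E) = -11 (v(E) = -8 - 3 = -11)
B(U) = U² + 2*U (B(U) = U + (U² + U) = U + (U + U²) = U² + 2*U)
s = 10201 (s = (2 - 11*(2 - 11))² = (2 - 11*(-9))² = (2 + 99)² = 101² = 10201)
(√(s + 119))² = (√(10201 + 119))² = (√10320)² = (4*√645)² = 10320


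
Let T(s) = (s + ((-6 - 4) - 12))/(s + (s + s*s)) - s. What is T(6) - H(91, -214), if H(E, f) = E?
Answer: -292/3 ≈ -97.333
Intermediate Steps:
T(s) = -s + (-22 + s)/(s² + 2*s) (T(s) = (s + (-10 - 12))/(s + (s + s²)) - s = (s - 22)/(s² + 2*s) - s = (-22 + s)/(s² + 2*s) - s = -s + (-22 + s)/(s² + 2*s))
T(6) - H(91, -214) = (-22 + 6 - 1*6³ - 2*6²)/(6*(2 + 6)) - 1*91 = (⅙)*(-22 + 6 - 1*216 - 2*36)/8 - 91 = (⅙)*(⅛)*(-22 + 6 - 216 - 72) - 91 = (⅙)*(⅛)*(-304) - 91 = -19/3 - 91 = -292/3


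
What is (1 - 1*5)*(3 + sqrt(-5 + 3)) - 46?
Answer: -58 - 4*I*sqrt(2) ≈ -58.0 - 5.6569*I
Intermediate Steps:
(1 - 1*5)*(3 + sqrt(-5 + 3)) - 46 = (1 - 5)*(3 + sqrt(-2)) - 46 = -4*(3 + I*sqrt(2)) - 46 = (-12 - 4*I*sqrt(2)) - 46 = -58 - 4*I*sqrt(2)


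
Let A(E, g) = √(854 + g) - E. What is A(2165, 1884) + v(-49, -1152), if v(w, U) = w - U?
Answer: -1062 + 37*√2 ≈ -1009.7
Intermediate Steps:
A(2165, 1884) + v(-49, -1152) = (√(854 + 1884) - 1*2165) + (-49 - 1*(-1152)) = (√2738 - 2165) + (-49 + 1152) = (37*√2 - 2165) + 1103 = (-2165 + 37*√2) + 1103 = -1062 + 37*√2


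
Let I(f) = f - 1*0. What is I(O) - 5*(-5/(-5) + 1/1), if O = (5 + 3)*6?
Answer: 38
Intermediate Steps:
O = 48 (O = 8*6 = 48)
I(f) = f (I(f) = f + 0 = f)
I(O) - 5*(-5/(-5) + 1/1) = 48 - 5*(-5/(-5) + 1/1) = 48 - 5*(-5*(-⅕) + 1*1) = 48 - 5*(1 + 1) = 48 - 5*2 = 48 - 10 = 38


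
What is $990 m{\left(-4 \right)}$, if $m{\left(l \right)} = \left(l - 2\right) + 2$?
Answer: $-3960$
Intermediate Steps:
$m{\left(l \right)} = l$ ($m{\left(l \right)} = \left(-2 + l\right) + 2 = l$)
$990 m{\left(-4 \right)} = 990 \left(-4\right) = -3960$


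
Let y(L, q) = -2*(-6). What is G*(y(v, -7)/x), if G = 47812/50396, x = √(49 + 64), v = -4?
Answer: 143436*√113/1423687 ≈ 1.0710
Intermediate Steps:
y(L, q) = 12
x = √113 ≈ 10.630
G = 11953/12599 (G = 47812*(1/50396) = 11953/12599 ≈ 0.94873)
G*(y(v, -7)/x) = 11953*(12/(√113))/12599 = 11953*(12*(√113/113))/12599 = 11953*(12*√113/113)/12599 = 143436*√113/1423687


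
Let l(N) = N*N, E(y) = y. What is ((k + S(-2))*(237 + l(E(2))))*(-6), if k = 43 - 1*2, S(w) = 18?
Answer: -85314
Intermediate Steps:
l(N) = N**2
k = 41 (k = 43 - 2 = 41)
((k + S(-2))*(237 + l(E(2))))*(-6) = ((41 + 18)*(237 + 2**2))*(-6) = (59*(237 + 4))*(-6) = (59*241)*(-6) = 14219*(-6) = -85314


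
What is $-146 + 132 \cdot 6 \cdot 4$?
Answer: $3022$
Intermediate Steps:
$-146 + 132 \cdot 6 \cdot 4 = -146 + 132 \cdot 24 = -146 + 3168 = 3022$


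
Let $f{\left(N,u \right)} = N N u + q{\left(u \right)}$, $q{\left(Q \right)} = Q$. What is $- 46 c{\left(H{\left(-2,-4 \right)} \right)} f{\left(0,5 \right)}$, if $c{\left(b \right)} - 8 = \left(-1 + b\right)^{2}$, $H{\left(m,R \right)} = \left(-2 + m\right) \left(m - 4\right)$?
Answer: $-123510$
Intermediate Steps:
$H{\left(m,R \right)} = \left(-4 + m\right) \left(-2 + m\right)$ ($H{\left(m,R \right)} = \left(-2 + m\right) \left(-4 + m\right) = \left(-4 + m\right) \left(-2 + m\right)$)
$c{\left(b \right)} = 8 + \left(-1 + b\right)^{2}$
$f{\left(N,u \right)} = u + u N^{2}$ ($f{\left(N,u \right)} = N N u + u = N^{2} u + u = u N^{2} + u = u + u N^{2}$)
$- 46 c{\left(H{\left(-2,-4 \right)} \right)} f{\left(0,5 \right)} = - 46 \left(8 + \left(-1 + \left(8 + \left(-2\right)^{2} - -12\right)\right)^{2}\right) 5 \left(1 + 0^{2}\right) = - 46 \left(8 + \left(-1 + \left(8 + 4 + 12\right)\right)^{2}\right) 5 \left(1 + 0\right) = - 46 \left(8 + \left(-1 + 24\right)^{2}\right) 5 \cdot 1 = - 46 \left(8 + 23^{2}\right) 5 = - 46 \left(8 + 529\right) 5 = \left(-46\right) 537 \cdot 5 = \left(-24702\right) 5 = -123510$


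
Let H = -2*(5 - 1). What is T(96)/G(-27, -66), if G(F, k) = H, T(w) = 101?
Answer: -101/8 ≈ -12.625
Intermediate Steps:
H = -8 (H = -2*4 = -8)
G(F, k) = -8
T(96)/G(-27, -66) = 101/(-8) = 101*(-1/8) = -101/8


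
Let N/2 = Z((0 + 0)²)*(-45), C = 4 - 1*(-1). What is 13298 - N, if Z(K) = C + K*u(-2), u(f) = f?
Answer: 13748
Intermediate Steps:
C = 5 (C = 4 + 1 = 5)
Z(K) = 5 - 2*K (Z(K) = 5 + K*(-2) = 5 - 2*K)
N = -450 (N = 2*((5 - 2*(0 + 0)²)*(-45)) = 2*((5 - 2*0²)*(-45)) = 2*((5 - 2*0)*(-45)) = 2*((5 + 0)*(-45)) = 2*(5*(-45)) = 2*(-225) = -450)
13298 - N = 13298 - 1*(-450) = 13298 + 450 = 13748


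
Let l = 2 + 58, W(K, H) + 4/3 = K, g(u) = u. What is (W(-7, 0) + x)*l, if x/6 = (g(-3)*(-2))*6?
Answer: 12460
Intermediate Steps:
W(K, H) = -4/3 + K
l = 60
x = 216 (x = 6*(-3*(-2)*6) = 6*(6*6) = 6*36 = 216)
(W(-7, 0) + x)*l = ((-4/3 - 7) + 216)*60 = (-25/3 + 216)*60 = (623/3)*60 = 12460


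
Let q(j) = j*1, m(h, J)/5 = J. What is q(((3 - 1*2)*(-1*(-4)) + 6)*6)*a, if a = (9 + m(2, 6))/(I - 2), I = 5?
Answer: 780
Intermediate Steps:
m(h, J) = 5*J
q(j) = j
a = 13 (a = (9 + 5*6)/(5 - 2) = (9 + 30)/3 = 39*(1/3) = 13)
q(((3 - 1*2)*(-1*(-4)) + 6)*6)*a = (((3 - 1*2)*(-1*(-4)) + 6)*6)*13 = (((3 - 2)*4 + 6)*6)*13 = ((1*4 + 6)*6)*13 = ((4 + 6)*6)*13 = (10*6)*13 = 60*13 = 780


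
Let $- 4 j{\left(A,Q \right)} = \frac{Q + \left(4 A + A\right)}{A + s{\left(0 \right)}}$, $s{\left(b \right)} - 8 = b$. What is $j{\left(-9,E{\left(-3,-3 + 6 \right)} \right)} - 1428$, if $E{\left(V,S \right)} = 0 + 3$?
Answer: $- \frac{2877}{2} \approx -1438.5$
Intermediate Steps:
$s{\left(b \right)} = 8 + b$
$E{\left(V,S \right)} = 3$
$j{\left(A,Q \right)} = - \frac{Q + 5 A}{4 \left(8 + A\right)}$ ($j{\left(A,Q \right)} = - \frac{\left(Q + \left(4 A + A\right)\right) \frac{1}{A + \left(8 + 0\right)}}{4} = - \frac{\left(Q + 5 A\right) \frac{1}{A + 8}}{4} = - \frac{\left(Q + 5 A\right) \frac{1}{8 + A}}{4} = - \frac{\frac{1}{8 + A} \left(Q + 5 A\right)}{4} = - \frac{Q + 5 A}{4 \left(8 + A\right)}$)
$j{\left(-9,E{\left(-3,-3 + 6 \right)} \right)} - 1428 = \frac{\left(-1\right) 3 - -45}{4 \left(8 - 9\right)} - 1428 = \frac{-3 + 45}{4 \left(-1\right)} - 1428 = \frac{1}{4} \left(-1\right) 42 - 1428 = - \frac{21}{2} - 1428 = - \frac{2877}{2}$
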